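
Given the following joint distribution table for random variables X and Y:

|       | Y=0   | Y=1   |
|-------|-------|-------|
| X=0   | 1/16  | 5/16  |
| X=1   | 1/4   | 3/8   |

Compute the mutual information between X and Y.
Marginal P(X) (row sums):
  P(X=0) = 1/16 + 5/16 = 3/8
  P(X=1) = 1/4 + 3/8 = 5/8
Marginal P(Y) (column sums):
  P(Y=0) = 1/16 + 1/4 = 5/16
  P(Y=1) = 5/16 + 3/8 = 11/16

H(X) = -[(3/8)·log₂(3/8) + (5/8)·log₂(5/8)]
  = 0.5306 + 0.4238
  = 0.9544 bits
H(Y) = -[(5/16)·log₂(5/16) + (11/16)·log₂(11/16)]
  = 0.5244 + 0.3716
  = 0.8960 bits
H(X,Y) = -[(1/16)·log₂(1/16) + (5/16)·log₂(5/16) + (1/4)·log₂(1/4) + (3/8)·log₂(3/8)]
  = 0.2500 + 0.5244 + 0.5000 + 0.5306
  = 1.8050 bits

I(X;Y) = H(X) + H(Y) - H(X,Y)
  = 0.9544 + 0.8960 - 1.8050
  = 0.0454 bits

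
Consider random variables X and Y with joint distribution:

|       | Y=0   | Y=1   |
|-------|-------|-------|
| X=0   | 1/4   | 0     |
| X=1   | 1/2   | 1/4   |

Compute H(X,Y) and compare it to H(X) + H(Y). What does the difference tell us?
Marginal P(X) (row sums):
  P(X=0) = 1/4 + 0 = 1/4
  P(X=1) = 1/2 + 1/4 = 3/4
Marginal P(Y) (column sums):
  P(Y=0) = 1/4 + 1/2 = 3/4
  P(Y=1) = 0 + 1/4 = 1/4

H(X,Y) = -[(1/4)·log₂(1/4) + (1/2)·log₂(1/2) + (1/4)·log₂(1/4)]
  = 0.5000 + 0.5000 + 0.5000
  = 1.5000 bits
H(X) = -[(1/4)·log₂(1/4) + (3/4)·log₂(3/4)]
  = 0.5000 + 0.3113
  = 0.8113 bits
H(Y) = -[(3/4)·log₂(3/4) + (1/4)·log₂(1/4)]
  = 0.3113 + 0.5000
  = 0.8113 bits

H(X) + H(Y) = 0.8113 + 0.8113 = 1.6226 bits
Difference: H(X) + H(Y) - H(X,Y) = 1.6226 - 1.5000 = 0.1226 bits = I(X;Y)

The difference is the mutual information; it is positive here, so X and Y are dependent (knowing one reduces uncertainty about the other by 0.1226 bits).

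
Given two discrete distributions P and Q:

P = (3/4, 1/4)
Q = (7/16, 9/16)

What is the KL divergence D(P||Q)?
D(P||Q) = Σ P(i) log₂(P(i)/Q(i))
  i=0: (3/4) × log₂((3/4)/(7/16)) = (3/4) × log₂(12/7) = 0.5832
  i=1: (1/4) × log₂((1/4)/(9/16)) = (1/4) × log₂(4/9) = -0.2925
D(P||Q) = 0.5832 - 0.2925
  = 0.2907 bits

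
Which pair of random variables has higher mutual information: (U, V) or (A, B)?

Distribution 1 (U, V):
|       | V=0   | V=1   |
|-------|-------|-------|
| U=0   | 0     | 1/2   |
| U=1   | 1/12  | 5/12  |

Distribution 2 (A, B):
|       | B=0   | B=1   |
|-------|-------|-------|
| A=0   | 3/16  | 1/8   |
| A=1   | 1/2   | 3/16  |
Distribution 1 (U, V):
Marginal P(U) (row sums):
  P(U=0) = 0 + 1/2 = 1/2
  P(U=1) = 1/12 + 5/12 = 1/2
Marginal P(V) (column sums):
  P(V=0) = 0 + 1/12 = 1/12
  P(V=1) = 1/2 + 5/12 = 11/12

H(U) = -[(1/2)·log₂(1/2) + (1/2)·log₂(1/2)]
  = 0.5000 + 0.5000
  = 1.0000 bits
H(V) = -[(1/12)·log₂(1/12) + (11/12)·log₂(11/12)]
  = 0.2987 + 0.1151
  = 0.4138 bits
H(U,V) = -[(1/2)·log₂(1/2) + (1/12)·log₂(1/12) + (5/12)·log₂(5/12)]
  = 0.5000 + 0.2987 + 0.5263
  = 1.3250 bits

I(U;V) = H(U) + H(V) - H(U,V)
  = 1.0000 + 0.4138 - 1.3250
  = 0.0888 bits

Distribution 2 (A, B):
Marginal P(A) (row sums):
  P(A=0) = 3/16 + 1/8 = 5/16
  P(A=1) = 1/2 + 3/16 = 11/16
Marginal P(B) (column sums):
  P(B=0) = 3/16 + 1/2 = 11/16
  P(B=1) = 1/8 + 3/16 = 5/16

H(A) = -[(5/16)·log₂(5/16) + (11/16)·log₂(11/16)]
  = 0.5244 + 0.3716
  = 0.8960 bits
H(B) = -[(11/16)·log₂(11/16) + (5/16)·log₂(5/16)]
  = 0.3716 + 0.5244
  = 0.8960 bits
H(A,B) = -[(3/16)·log₂(3/16) + (1/8)·log₂(1/8) + (1/2)·log₂(1/2) + (3/16)·log₂(3/16)]
  = 0.4528 + 0.3750 + 0.5000 + 0.4528
  = 1.7806 bits

I(A;B) = H(A) + H(B) - H(A,B)
  = 0.8960 + 0.8960 - 1.7806
  = 0.0114 bits

I(U;V) = 0.0888 bits > I(A;B) = 0.0114 bits, so (U, V) has the higher mutual information (stronger dependence).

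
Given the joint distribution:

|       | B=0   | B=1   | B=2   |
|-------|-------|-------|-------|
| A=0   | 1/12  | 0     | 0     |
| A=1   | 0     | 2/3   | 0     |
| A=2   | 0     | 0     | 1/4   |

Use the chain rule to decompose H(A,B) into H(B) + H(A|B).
By the chain rule: H(A,B) = H(B) + H(A|B)

Marginal P(B) (column sums):
  P(B=0) = 1/12 + 0 + 0 = 1/12
  P(B=1) = 0 + 2/3 + 0 = 2/3
  P(B=2) = 0 + 0 + 1/4 = 1/4
H(B) = -[(1/12)·log₂(1/12) + (2/3)·log₂(2/3) + (1/4)·log₂(1/4)]
  = 0.2987 + 0.3900 + 0.5000
  = 1.1887 bits
H(A|B) = -Σ P(A,B)·log₂ P(A|B), where P(A|B) = P(A,B) / P(B)
  (cells with P(A,B) = 0 contribute 0)
  (A=0,B=0): P(A|B) = (1/12)/(1/12) = 1;  -(1/12)·log₂(1) = 0.0000
  (A=1,B=1): P(A|B) = (2/3)/(2/3) = 1;  -(2/3)·log₂(1) = 0.0000
  (A=2,B=2): P(A|B) = (1/4)/(1/4) = 1;  -(1/4)·log₂(1) = 0.0000
H(A|B) = 0.0000 + 0.0000 + 0.0000
  = 0.0000 bits

H(A,B) = H(B) + H(A|B) = 1.1887 + 0.0000 = 1.1887 bits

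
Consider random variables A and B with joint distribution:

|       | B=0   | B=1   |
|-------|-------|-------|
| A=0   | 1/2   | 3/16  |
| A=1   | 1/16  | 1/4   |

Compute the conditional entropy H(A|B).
Marginal P(B) (column sums):
  P(B=0) = 1/2 + 1/16 = 9/16
  P(B=1) = 3/16 + 1/4 = 7/16

H(A|B) = -Σ P(A,B)·log₂ P(A|B), where P(A|B) = P(A,B) / P(B)
  (A=0,B=0): P(A|B) = (1/2)/(9/16) = 8/9;  -(1/2)·log₂(8/9) = 0.0850
  (A=0,B=1): P(A|B) = (3/16)/(7/16) = 3/7;  -(3/16)·log₂(3/7) = 0.2292
  (A=1,B=0): P(A|B) = (1/16)/(9/16) = 1/9;  -(1/16)·log₂(1/9) = 0.1981
  (A=1,B=1): P(A|B) = (1/4)/(7/16) = 4/7;  -(1/4)·log₂(4/7) = 0.2018
H(A|B) = 0.0850 + 0.2292 + 0.1981 + 0.2018
  = 0.7141 bits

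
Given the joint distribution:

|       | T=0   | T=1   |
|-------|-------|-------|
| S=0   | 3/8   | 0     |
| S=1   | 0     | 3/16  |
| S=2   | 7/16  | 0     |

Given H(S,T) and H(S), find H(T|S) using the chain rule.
From the chain rule: H(S,T) = H(S) + H(T|S)
Therefore: H(T|S) = H(S,T) - H(S)

H(S,T) = -[(3/8)·log₂(3/8) + (3/16)·log₂(3/16) + (7/16)·log₂(7/16)]
  = 0.5306 + 0.4528 + 0.5218
  = 1.5052 bits
Marginal P(S) (row sums):
  P(S=0) = 3/8 + 0 = 3/8
  P(S=1) = 0 + 3/16 = 3/16
  P(S=2) = 7/16 + 0 = 7/16
H(S) = -[(3/8)·log₂(3/8) + (3/16)·log₂(3/16) + (7/16)·log₂(7/16)]
  = 0.5306 + 0.4528 + 0.5218
  = 1.5052 bits

H(T|S) = 1.5052 - 1.5052 = 0.0000 bits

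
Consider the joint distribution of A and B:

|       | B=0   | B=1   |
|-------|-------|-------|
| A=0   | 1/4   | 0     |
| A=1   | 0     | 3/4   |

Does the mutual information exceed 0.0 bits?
Marginal P(A) (row sums):
  P(A=0) = 1/4 + 0 = 1/4
  P(A=1) = 0 + 3/4 = 3/4
Marginal P(B) (column sums):
  P(B=0) = 1/4 + 0 = 1/4
  P(B=1) = 0 + 3/4 = 3/4

H(A) = -[(1/4)·log₂(1/4) + (3/4)·log₂(3/4)]
  = 0.5000 + 0.3113
  = 0.8113 bits
H(B) = -[(1/4)·log₂(1/4) + (3/4)·log₂(3/4)]
  = 0.5000 + 0.3113
  = 0.8113 bits
H(A,B) = -[(1/4)·log₂(1/4) + (3/4)·log₂(3/4)]
  = 0.5000 + 0.3113
  = 0.8113 bits

I(A;B) = H(A) + H(B) - H(A,B)
  = 0.8113 + 0.8113 - 0.8113
  = 0.8113 bits

Yes. I(A;B) = 0.8113 bits, which is > 0.0 bits.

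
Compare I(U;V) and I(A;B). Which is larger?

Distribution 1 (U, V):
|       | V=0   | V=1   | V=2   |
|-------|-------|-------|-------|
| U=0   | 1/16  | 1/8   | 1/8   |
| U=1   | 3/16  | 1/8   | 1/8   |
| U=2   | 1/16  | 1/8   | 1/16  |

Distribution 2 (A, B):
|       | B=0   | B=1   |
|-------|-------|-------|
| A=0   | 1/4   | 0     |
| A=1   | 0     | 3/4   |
Distribution 1 (U, V):
Marginal P(U) (row sums):
  P(U=0) = 1/16 + 1/8 + 1/8 = 5/16
  P(U=1) = 3/16 + 1/8 + 1/8 = 7/16
  P(U=2) = 1/16 + 1/8 + 1/16 = 1/4
Marginal P(V) (column sums):
  P(V=0) = 1/16 + 3/16 + 1/16 = 5/16
  P(V=1) = 1/8 + 1/8 + 1/8 = 3/8
  P(V=2) = 1/8 + 1/8 + 1/16 = 5/16

H(U) = -[(5/16)·log₂(5/16) + (7/16)·log₂(7/16) + (1/4)·log₂(1/4)]
  = 0.5244 + 0.5218 + 0.5000
  = 1.5462 bits
H(V) = -[(5/16)·log₂(5/16) + (3/8)·log₂(3/8) + (5/16)·log₂(5/16)]
  = 0.5244 + 0.5306 + 0.5244
  = 1.5794 bits
H(U,V) = -[(1/16)·log₂(1/16) + (1/8)·log₂(1/8) + (1/8)·log₂(1/8) + (3/16)·log₂(3/16) + (1/8)·log₂(1/8) + (1/8)·log₂(1/8) + (1/16)·log₂(1/16) + (1/8)·log₂(1/8) + (1/16)·log₂(1/16)]
  = 0.2500 + 0.3750 + 0.3750 + 0.4528 + 0.3750 + 0.3750 + 0.2500 + 0.3750 + 0.2500
  = 3.0778 bits

I(U;V) = H(U) + H(V) - H(U,V)
  = 1.5462 + 1.5794 - 3.0778
  = 0.0478 bits

Distribution 2 (A, B):
Marginal P(A) (row sums):
  P(A=0) = 1/4 + 0 = 1/4
  P(A=1) = 0 + 3/4 = 3/4
Marginal P(B) (column sums):
  P(B=0) = 1/4 + 0 = 1/4
  P(B=1) = 0 + 3/4 = 3/4

H(A) = -[(1/4)·log₂(1/4) + (3/4)·log₂(3/4)]
  = 0.5000 + 0.3113
  = 0.8113 bits
H(B) = -[(1/4)·log₂(1/4) + (3/4)·log₂(3/4)]
  = 0.5000 + 0.3113
  = 0.8113 bits
H(A,B) = -[(1/4)·log₂(1/4) + (3/4)·log₂(3/4)]
  = 0.5000 + 0.3113
  = 0.8113 bits

I(A;B) = H(A) + H(B) - H(A,B)
  = 0.8113 + 0.8113 - 0.8113
  = 0.8113 bits

I(A;B) = 0.8113 bits > I(U;V) = 0.0478 bits, so (A, B) has the higher mutual information (stronger dependence).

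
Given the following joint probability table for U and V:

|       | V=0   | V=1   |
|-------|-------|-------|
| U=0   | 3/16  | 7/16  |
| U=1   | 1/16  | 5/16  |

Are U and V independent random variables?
Marginal P(U) (row sums):
  P(U=0) = 3/16 + 7/16 = 5/8
  P(U=1) = 1/16 + 5/16 = 3/8
Marginal P(V) (column sums):
  P(V=0) = 3/16 + 1/16 = 1/4
  P(V=1) = 7/16 + 5/16 = 3/4

U and V are independent iff P(U=i,V=j) = P(U=i)·P(V=j) for every cell.
  P(U=0)·P(V=0) = 5/8 × 1/4 = 5/32, but P(U=0,V=0) = 3/16 ✗

No, U and V are not independent. Quantitatively, I(U;V) > 0:

H(U) = -[(5/8)·log₂(5/8) + (3/8)·log₂(3/8)]
  = 0.4238 + 0.5306
  = 0.9544 bits
H(V) = -[(1/4)·log₂(1/4) + (3/4)·log₂(3/4)]
  = 0.5000 + 0.3113
  = 0.8113 bits
H(U,V) = -[(3/16)·log₂(3/16) + (7/16)·log₂(7/16) + (1/16)·log₂(1/16) + (5/16)·log₂(5/16)]
  = 0.4528 + 0.5218 + 0.2500 + 0.5244
  = 1.7490 bits
I(U;V) = H(U) + H(V) - H(U,V) = 0.9544 + 0.8113 - 1.7490 = 0.0167 bits > 0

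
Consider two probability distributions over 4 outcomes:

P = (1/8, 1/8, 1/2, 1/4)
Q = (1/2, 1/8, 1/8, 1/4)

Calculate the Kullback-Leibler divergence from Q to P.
D(P||Q) = Σ P(i) log₂(P(i)/Q(i))
  i=0: (1/8) × log₂((1/8)/(1/2)) = (1/8) × log₂(1/4) = -0.2500
  i=1: (1/8) × log₂((1/8)/(1/8)) = (1/8) × log₂(1) = 0.0000
  i=2: (1/2) × log₂((1/2)/(1/8)) = (1/2) × log₂(4) = 1.0000
  i=3: (1/4) × log₂((1/4)/(1/4)) = (1/4) × log₂(1) = 0.0000
D(P||Q) = -0.2500 + 0.0000 + 1.0000 + 0.0000
  = 0.7500 bits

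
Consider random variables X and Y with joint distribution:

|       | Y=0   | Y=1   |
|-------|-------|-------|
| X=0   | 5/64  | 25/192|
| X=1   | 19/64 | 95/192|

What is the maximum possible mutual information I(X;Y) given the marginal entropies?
The upper bound on mutual information is I(X;Y) ≤ min(H(X), H(Y)).

Marginal P(X) (row sums):
  P(X=0) = 5/64 + 25/192 = 5/24
  P(X=1) = 19/64 + 95/192 = 19/24
Marginal P(Y) (column sums):
  P(Y=0) = 5/64 + 19/64 = 3/8
  P(Y=1) = 25/192 + 95/192 = 5/8

H(X) = -[(5/24)·log₂(5/24) + (19/24)·log₂(19/24)]
  = 0.4715 + 0.2668
  = 0.7383 bits
H(Y) = -[(3/8)·log₂(3/8) + (5/8)·log₂(5/8)]
  = 0.5306 + 0.4238
  = 0.9544 bits

Maximum possible I(X;Y) = min(0.7383, 0.9544) = 0.7383 bits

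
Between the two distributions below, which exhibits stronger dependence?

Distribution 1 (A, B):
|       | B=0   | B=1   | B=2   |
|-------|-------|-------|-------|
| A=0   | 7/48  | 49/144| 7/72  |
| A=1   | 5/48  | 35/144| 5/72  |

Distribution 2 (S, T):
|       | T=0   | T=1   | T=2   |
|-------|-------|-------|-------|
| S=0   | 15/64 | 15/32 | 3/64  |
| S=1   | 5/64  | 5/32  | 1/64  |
Distribution 1 (A, B):
Marginal P(A) (row sums):
  P(A=0) = 7/48 + 49/144 + 7/72 = 7/12
  P(A=1) = 5/48 + 35/144 + 5/72 = 5/12
Marginal P(B) (column sums):
  P(B=0) = 7/48 + 5/48 = 1/4
  P(B=1) = 49/144 + 35/144 = 7/12
  P(B=2) = 7/72 + 5/72 = 1/6

H(A) = -[(7/12)·log₂(7/12) + (5/12)·log₂(5/12)]
  = 0.4536 + 0.5263
  = 0.9799 bits
H(B) = -[(1/4)·log₂(1/4) + (7/12)·log₂(7/12) + (1/6)·log₂(1/6)]
  = 0.5000 + 0.4536 + 0.4308
  = 1.3844 bits
H(A,B) = -[(7/48)·log₂(7/48) + (49/144)·log₂(49/144) + (7/72)·log₂(7/72) + (5/48)·log₂(5/48) + (35/144)·log₂(35/144) + (5/72)·log₂(5/72)]
  = 0.4051 + 0.5292 + 0.3269 + 0.3399 + 0.4960 + 0.2672
  = 2.3643 bits

I(A;B) = H(A) + H(B) - H(A,B)
  = 0.9799 + 1.3844 - 2.3643
  = 0.0000 bits

Distribution 2 (S, T):
Marginal P(S) (row sums):
  P(S=0) = 15/64 + 15/32 + 3/64 = 3/4
  P(S=1) = 5/64 + 5/32 + 1/64 = 1/4
Marginal P(T) (column sums):
  P(T=0) = 15/64 + 5/64 = 5/16
  P(T=1) = 15/32 + 5/32 = 5/8
  P(T=2) = 3/64 + 1/64 = 1/16

H(S) = -[(3/4)·log₂(3/4) + (1/4)·log₂(1/4)]
  = 0.3113 + 0.5000
  = 0.8113 bits
H(T) = -[(5/16)·log₂(5/16) + (5/8)·log₂(5/8) + (1/16)·log₂(1/16)]
  = 0.5244 + 0.4238 + 0.2500
  = 1.1982 bits
H(S,T) = -[(15/64)·log₂(15/64) + (15/32)·log₂(15/32) + (3/64)·log₂(3/64) + (5/64)·log₂(5/64) + (5/32)·log₂(5/32) + (1/64)·log₂(1/64)]
  = 0.4906 + 0.5124 + 0.2070 + 0.2873 + 0.4184 + 0.0938
  = 2.0095 bits

I(S;T) = H(S) + H(T) - H(S,T)
  = 0.8113 + 1.1982 - 2.0095
  = 0.0000 bits

Both joint tables factor as the product of their marginals, so I(A;B) = I(S;T) = 0 bits: neither is larger (both pairs are independent).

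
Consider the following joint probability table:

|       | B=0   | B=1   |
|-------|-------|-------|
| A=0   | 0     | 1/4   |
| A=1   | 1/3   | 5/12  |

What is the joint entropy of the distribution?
H(A,B) = -Σ P(A,B) log₂ P(A,B), summed over the non-zero cells:
H(A,B) = -[(1/4)·log₂(1/4) + (1/3)·log₂(1/3) + (5/12)·log₂(5/12)]
  = 0.5000 + 0.5283 + 0.5263
  = 1.5546 bits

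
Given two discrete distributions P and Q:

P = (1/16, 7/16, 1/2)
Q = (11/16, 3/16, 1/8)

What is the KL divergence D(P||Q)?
D(P||Q) = Σ P(i) log₂(P(i)/Q(i))
  i=0: (1/16) × log₂((1/16)/(11/16)) = (1/16) × log₂(1/11) = -0.2162
  i=1: (7/16) × log₂((7/16)/(3/16)) = (7/16) × log₂(7/3) = 0.5348
  i=2: (1/2) × log₂((1/2)/(1/8)) = (1/2) × log₂(4) = 1.0000
D(P||Q) = -0.2162 + 0.5348 + 1.0000
  = 1.3186 bits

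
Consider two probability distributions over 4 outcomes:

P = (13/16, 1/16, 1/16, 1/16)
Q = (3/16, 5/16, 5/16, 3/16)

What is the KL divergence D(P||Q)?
D(P||Q) = Σ P(i) log₂(P(i)/Q(i))
  i=0: (13/16) × log₂((13/16)/(3/16)) = (13/16) × log₂(13/3) = 1.7188
  i=1: (1/16) × log₂((1/16)/(5/16)) = (1/16) × log₂(1/5) = -0.1451
  i=2: (1/16) × log₂((1/16)/(5/16)) = (1/16) × log₂(1/5) = -0.1451
  i=3: (1/16) × log₂((1/16)/(3/16)) = (1/16) × log₂(1/3) = -0.0991
D(P||Q) = 1.7188 - 0.1451 - 0.1451 - 0.0991
  = 1.3295 bits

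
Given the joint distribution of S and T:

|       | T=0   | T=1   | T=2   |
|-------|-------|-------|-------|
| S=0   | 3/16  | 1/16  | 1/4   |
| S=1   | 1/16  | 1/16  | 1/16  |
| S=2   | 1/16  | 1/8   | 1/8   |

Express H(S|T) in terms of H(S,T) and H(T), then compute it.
H(S|T) = H(S,T) - H(T)

Marginal P(T) (column sums):
  P(T=0) = 3/16 + 1/16 + 1/16 = 5/16
  P(T=1) = 1/16 + 1/16 + 1/8 = 1/4
  P(T=2) = 1/4 + 1/16 + 1/8 = 7/16

H(S,T) = -[(3/16)·log₂(3/16) + (1/16)·log₂(1/16) + (1/4)·log₂(1/4) + (1/16)·log₂(1/16) + (1/16)·log₂(1/16) + (1/16)·log₂(1/16) + (1/16)·log₂(1/16) + (1/8)·log₂(1/8) + (1/8)·log₂(1/8)]
  = 0.4528 + 0.2500 + 0.5000 + 0.2500 + 0.2500 + 0.2500 + 0.2500 + 0.3750 + 0.3750
  = 2.9528 bits
H(T) = -[(5/16)·log₂(5/16) + (1/4)·log₂(1/4) + (7/16)·log₂(7/16)]
  = 0.5244 + 0.5000 + 0.5218
  = 1.5462 bits

H(S|T) = 2.9528 - 1.5462 = 1.4066 bits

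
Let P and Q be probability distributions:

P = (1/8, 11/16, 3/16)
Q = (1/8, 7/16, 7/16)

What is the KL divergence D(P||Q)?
D(P||Q) = Σ P(i) log₂(P(i)/Q(i))
  i=0: (1/8) × log₂((1/8)/(1/8)) = (1/8) × log₂(1) = 0.0000
  i=1: (11/16) × log₂((11/16)/(7/16)) = (11/16) × log₂(11/7) = 0.4483
  i=2: (3/16) × log₂((3/16)/(7/16)) = (3/16) × log₂(3/7) = -0.2292
D(P||Q) = 0.0000 + 0.4483 - 0.2292
  = 0.2191 bits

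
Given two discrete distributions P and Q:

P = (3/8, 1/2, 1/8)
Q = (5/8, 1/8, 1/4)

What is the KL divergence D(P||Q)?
D(P||Q) = Σ P(i) log₂(P(i)/Q(i))
  i=0: (3/8) × log₂((3/8)/(5/8)) = (3/8) × log₂(3/5) = -0.2764
  i=1: (1/2) × log₂((1/2)/(1/8)) = (1/2) × log₂(4) = 1.0000
  i=2: (1/8) × log₂((1/8)/(1/4)) = (1/8) × log₂(1/2) = -0.1250
D(P||Q) = -0.2764 + 1.0000 - 0.1250
  = 0.5986 bits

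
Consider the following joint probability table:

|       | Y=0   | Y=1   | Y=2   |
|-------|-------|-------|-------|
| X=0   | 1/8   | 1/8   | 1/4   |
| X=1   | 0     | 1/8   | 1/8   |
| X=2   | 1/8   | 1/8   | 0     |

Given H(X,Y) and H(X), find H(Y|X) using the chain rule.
From the chain rule: H(X,Y) = H(X) + H(Y|X)
Therefore: H(Y|X) = H(X,Y) - H(X)

H(X,Y) = -[(1/8)·log₂(1/8) + (1/8)·log₂(1/8) + (1/4)·log₂(1/4) + (1/8)·log₂(1/8) + (1/8)·log₂(1/8) + (1/8)·log₂(1/8) + (1/8)·log₂(1/8)]
  = 0.3750 + 0.3750 + 0.5000 + 0.3750 + 0.3750 + 0.3750 + 0.3750
  = 2.7500 bits
Marginal P(X) (row sums):
  P(X=0) = 1/8 + 1/8 + 1/4 = 1/2
  P(X=1) = 0 + 1/8 + 1/8 = 1/4
  P(X=2) = 1/8 + 1/8 + 0 = 1/4
H(X) = -[(1/2)·log₂(1/2) + (1/4)·log₂(1/4) + (1/4)·log₂(1/4)]
  = 0.5000 + 0.5000 + 0.5000
  = 1.5000 bits

H(Y|X) = 2.7500 - 1.5000 = 1.2500 bits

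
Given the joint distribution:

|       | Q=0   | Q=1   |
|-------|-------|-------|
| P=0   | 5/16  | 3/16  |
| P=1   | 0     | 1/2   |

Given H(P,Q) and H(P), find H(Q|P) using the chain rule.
From the chain rule: H(P,Q) = H(P) + H(Q|P)
Therefore: H(Q|P) = H(P,Q) - H(P)

H(P,Q) = -[(5/16)·log₂(5/16) + (3/16)·log₂(3/16) + (1/2)·log₂(1/2)]
  = 0.5244 + 0.4528 + 0.5000
  = 1.4772 bits
Marginal P(P) (row sums):
  P(P=0) = 5/16 + 3/16 = 1/2
  P(P=1) = 0 + 1/2 = 1/2
H(P) = -[(1/2)·log₂(1/2) + (1/2)·log₂(1/2)]
  = 0.5000 + 0.5000
  = 1.0000 bits

H(Q|P) = 1.4772 - 1.0000 = 0.4772 bits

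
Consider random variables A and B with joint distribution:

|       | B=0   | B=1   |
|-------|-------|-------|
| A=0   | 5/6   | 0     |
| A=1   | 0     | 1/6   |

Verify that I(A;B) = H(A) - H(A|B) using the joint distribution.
Left side, from I(A;B) = H(A) + H(B) - H(A,B):
Marginal P(A) (row sums):
  P(A=0) = 5/6 + 0 = 5/6
  P(A=1) = 0 + 1/6 = 1/6
Marginal P(B) (column sums):
  P(B=0) = 5/6 + 0 = 5/6
  P(B=1) = 0 + 1/6 = 1/6

H(A) = -[(5/6)·log₂(5/6) + (1/6)·log₂(1/6)]
  = 0.2192 + 0.4308
  = 0.6500 bits
H(B) = -[(5/6)·log₂(5/6) + (1/6)·log₂(1/6)]
  = 0.2192 + 0.4308
  = 0.6500 bits
H(A,B) = -[(5/6)·log₂(5/6) + (1/6)·log₂(1/6)]
  = 0.2192 + 0.4308
  = 0.6500 bits

I(A;B) = H(A) + H(B) - H(A,B)
  = 0.6500 + 0.6500 - 0.6500
  = 0.6500 bits

Right side, with H(A|B) computed directly from the conditional probabilities:
H(A|B) = -Σ P(A,B)·log₂ P(A|B), where P(A|B) = P(A,B) / P(B)
  (cells with P(A,B) = 0 contribute 0)
  (A=0,B=0): P(A|B) = (5/6)/(5/6) = 1;  -(5/6)·log₂(1) = 0.0000
  (A=1,B=1): P(A|B) = (1/6)/(1/6) = 1;  -(1/6)·log₂(1) = 0.0000
H(A|B) = 0.0000 + 0.0000
  = 0.0000 bits
H(A) - H(A|B) = 0.6500 - 0.0000 = 0.6500 bits

Both sides equal 0.6500 bits, so I(A;B) = H(A) - H(A|B) ✓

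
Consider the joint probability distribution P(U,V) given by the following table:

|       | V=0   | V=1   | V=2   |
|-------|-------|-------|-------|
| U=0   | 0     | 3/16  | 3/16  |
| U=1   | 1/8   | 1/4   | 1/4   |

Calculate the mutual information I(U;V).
Marginal P(U) (row sums):
  P(U=0) = 0 + 3/16 + 3/16 = 3/8
  P(U=1) = 1/8 + 1/4 + 1/4 = 5/8
Marginal P(V) (column sums):
  P(V=0) = 0 + 1/8 = 1/8
  P(V=1) = 3/16 + 1/4 = 7/16
  P(V=2) = 3/16 + 1/4 = 7/16

H(U) = -[(3/8)·log₂(3/8) + (5/8)·log₂(5/8)]
  = 0.5306 + 0.4238
  = 0.9544 bits
H(V) = -[(1/8)·log₂(1/8) + (7/16)·log₂(7/16) + (7/16)·log₂(7/16)]
  = 0.3750 + 0.5218 + 0.5218
  = 1.4186 bits
H(U,V) = -[(3/16)·log₂(3/16) + (3/16)·log₂(3/16) + (1/8)·log₂(1/8) + (1/4)·log₂(1/4) + (1/4)·log₂(1/4)]
  = 0.4528 + 0.4528 + 0.3750 + 0.5000 + 0.5000
  = 2.2806 bits

I(U;V) = H(U) + H(V) - H(U,V)
  = 0.9544 + 1.4186 - 2.2806
  = 0.0924 bits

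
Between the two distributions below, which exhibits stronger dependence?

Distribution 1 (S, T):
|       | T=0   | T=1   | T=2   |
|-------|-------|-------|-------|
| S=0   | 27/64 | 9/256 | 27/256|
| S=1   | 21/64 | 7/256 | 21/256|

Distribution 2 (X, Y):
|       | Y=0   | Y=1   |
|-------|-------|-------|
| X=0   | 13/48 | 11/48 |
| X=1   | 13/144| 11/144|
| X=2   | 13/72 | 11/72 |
Distribution 1 (S, T):
Marginal P(S) (row sums):
  P(S=0) = 27/64 + 9/256 + 27/256 = 9/16
  P(S=1) = 21/64 + 7/256 + 21/256 = 7/16
Marginal P(T) (column sums):
  P(T=0) = 27/64 + 21/64 = 3/4
  P(T=1) = 9/256 + 7/256 = 1/16
  P(T=2) = 27/256 + 21/256 = 3/16

H(S) = -[(9/16)·log₂(9/16) + (7/16)·log₂(7/16)]
  = 0.4669 + 0.5218
  = 0.9887 bits
H(T) = -[(3/4)·log₂(3/4) + (1/16)·log₂(1/16) + (3/16)·log₂(3/16)]
  = 0.3113 + 0.2500 + 0.4528
  = 1.0141 bits
H(S,T) = -[(27/64)·log₂(27/64) + (9/256)·log₂(9/256) + (27/256)·log₂(27/256) + (21/64)·log₂(21/64) + (7/256)·log₂(7/256) + (21/256)·log₂(21/256)]
  = 0.5253 + 0.1698 + 0.3423 + 0.5275 + 0.1420 + 0.2959
  = 2.0028 bits

I(S;T) = H(S) + H(T) - H(S,T)
  = 0.9887 + 1.0141 - 2.0028
  = 0.0000 bits

Distribution 2 (X, Y):
Marginal P(X) (row sums):
  P(X=0) = 13/48 + 11/48 = 1/2
  P(X=1) = 13/144 + 11/144 = 1/6
  P(X=2) = 13/72 + 11/72 = 1/3
Marginal P(Y) (column sums):
  P(Y=0) = 13/48 + 13/144 + 13/72 = 13/24
  P(Y=1) = 11/48 + 11/144 + 11/72 = 11/24

H(X) = -[(1/2)·log₂(1/2) + (1/6)·log₂(1/6) + (1/3)·log₂(1/3)]
  = 0.5000 + 0.4308 + 0.5283
  = 1.4591 bits
H(Y) = -[(13/24)·log₂(13/24) + (11/24)·log₂(11/24)]
  = 0.4791 + 0.5159
  = 0.9950 bits
H(X,Y) = -[(13/48)·log₂(13/48) + (11/48)·log₂(11/48) + (13/144)·log₂(13/144) + (11/144)·log₂(11/144) + (13/72)·log₂(13/72) + (11/72)·log₂(11/72)]
  = 0.5104 + 0.4871 + 0.3132 + 0.2834 + 0.4459 + 0.4141
  = 2.4541 bits

I(X;Y) = H(X) + H(Y) - H(X,Y)
  = 1.4591 + 0.9950 - 2.4541
  = 0.0000 bits

Both joint tables factor as the product of their marginals, so I(S;T) = I(X;Y) = 0 bits: neither is larger (both pairs are independent).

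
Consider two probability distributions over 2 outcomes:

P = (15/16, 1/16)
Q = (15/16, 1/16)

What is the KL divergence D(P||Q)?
D(P||Q) = Σ P(i) log₂(P(i)/Q(i))
  i=0: (15/16) × log₂((15/16)/(15/16)) = (15/16) × log₂(1) = 0.0000
  i=1: (1/16) × log₂((1/16)/(1/16)) = (1/16) × log₂(1) = 0.0000
D(P||Q) = 0.0000 + 0.0000
  = 0.0000 bits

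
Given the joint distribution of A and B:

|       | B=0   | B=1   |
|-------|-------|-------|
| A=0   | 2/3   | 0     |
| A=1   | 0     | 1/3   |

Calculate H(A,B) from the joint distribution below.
H(A,B) = -Σ P(A,B) log₂ P(A,B), summed over the non-zero cells:
H(A,B) = -[(2/3)·log₂(2/3) + (1/3)·log₂(1/3)]
  = 0.3900 + 0.5283
  = 0.9183 bits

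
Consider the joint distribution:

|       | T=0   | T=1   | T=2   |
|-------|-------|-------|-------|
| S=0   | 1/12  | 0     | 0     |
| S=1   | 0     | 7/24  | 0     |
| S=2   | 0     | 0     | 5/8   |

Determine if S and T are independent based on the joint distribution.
Marginal P(S) (row sums):
  P(S=0) = 1/12 + 0 + 0 = 1/12
  P(S=1) = 0 + 7/24 + 0 = 7/24
  P(S=2) = 0 + 0 + 5/8 = 5/8
Marginal P(T) (column sums):
  P(T=0) = 1/12 + 0 + 0 = 1/12
  P(T=1) = 0 + 7/24 + 0 = 7/24
  P(T=2) = 0 + 0 + 5/8 = 5/8

S and T are independent iff P(S=i,T=j) = P(S=i)·P(T=j) for every cell.
  P(S=0)·P(T=0) = 1/12 × 1/12 = 1/144, but P(S=0,T=0) = 1/12 ✗

No, S and T are not independent. Quantitatively, I(S;T) > 0:

H(S) = -[(1/12)·log₂(1/12) + (7/24)·log₂(7/24) + (5/8)·log₂(5/8)]
  = 0.2987 + 0.5185 + 0.4238
  = 1.2410 bits
H(T) = -[(1/12)·log₂(1/12) + (7/24)·log₂(7/24) + (5/8)·log₂(5/8)]
  = 0.2987 + 0.5185 + 0.4238
  = 1.2410 bits
H(S,T) = -[(1/12)·log₂(1/12) + (7/24)·log₂(7/24) + (5/8)·log₂(5/8)]
  = 0.2987 + 0.5185 + 0.4238
  = 1.2410 bits
I(S;T) = H(S) + H(T) - H(S,T) = 1.2410 + 1.2410 - 1.2410 = 1.2410 bits > 0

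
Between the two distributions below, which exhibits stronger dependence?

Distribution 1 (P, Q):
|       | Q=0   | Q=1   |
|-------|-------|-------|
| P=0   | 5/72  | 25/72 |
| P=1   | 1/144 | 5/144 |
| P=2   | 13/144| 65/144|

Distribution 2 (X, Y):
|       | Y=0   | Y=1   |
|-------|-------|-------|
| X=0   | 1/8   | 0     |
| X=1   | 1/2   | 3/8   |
Distribution 1 (P, Q):
Marginal P(P) (row sums):
  P(P=0) = 5/72 + 25/72 = 5/12
  P(P=1) = 1/144 + 5/144 = 1/24
  P(P=2) = 13/144 + 65/144 = 13/24
Marginal P(Q) (column sums):
  P(Q=0) = 5/72 + 1/144 + 13/144 = 1/6
  P(Q=1) = 25/72 + 5/144 + 65/144 = 5/6

H(P) = -[(5/12)·log₂(5/12) + (1/24)·log₂(1/24) + (13/24)·log₂(13/24)]
  = 0.5263 + 0.1910 + 0.4791
  = 1.1964 bits
H(Q) = -[(1/6)·log₂(1/6) + (5/6)·log₂(5/6)]
  = 0.4308 + 0.2192
  = 0.6500 bits
H(P,Q) = -[(5/72)·log₂(5/72) + (25/72)·log₂(25/72) + (1/144)·log₂(1/144) + (5/144)·log₂(5/144) + (13/144)·log₂(13/144) + (65/144)·log₂(65/144)]
  = 0.2672 + 0.5299 + 0.0498 + 0.1683 + 0.3132 + 0.5180
  = 1.8464 bits

I(P;Q) = H(P) + H(Q) - H(P,Q)
  = 1.1964 + 0.6500 - 1.8464
  = 0.0000 bits

Distribution 2 (X, Y):
Marginal P(X) (row sums):
  P(X=0) = 1/8 + 0 = 1/8
  P(X=1) = 1/2 + 3/8 = 7/8
Marginal P(Y) (column sums):
  P(Y=0) = 1/8 + 1/2 = 5/8
  P(Y=1) = 0 + 3/8 = 3/8

H(X) = -[(1/8)·log₂(1/8) + (7/8)·log₂(7/8)]
  = 0.3750 + 0.1686
  = 0.5436 bits
H(Y) = -[(5/8)·log₂(5/8) + (3/8)·log₂(3/8)]
  = 0.4238 + 0.5306
  = 0.9544 bits
H(X,Y) = -[(1/8)·log₂(1/8) + (1/2)·log₂(1/2) + (3/8)·log₂(3/8)]
  = 0.3750 + 0.5000 + 0.5306
  = 1.4056 bits

I(X;Y) = H(X) + H(Y) - H(X,Y)
  = 0.5436 + 0.9544 - 1.4056
  = 0.0924 bits

I(X;Y) = 0.0924 bits > I(P;Q) = 0.0000 bits, so (X, Y) has the higher mutual information (stronger dependence).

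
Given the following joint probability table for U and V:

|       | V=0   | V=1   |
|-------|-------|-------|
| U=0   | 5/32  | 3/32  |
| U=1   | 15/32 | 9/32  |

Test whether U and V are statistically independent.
Marginal P(U) (row sums):
  P(U=0) = 5/32 + 3/32 = 1/4
  P(U=1) = 15/32 + 9/32 = 3/4
Marginal P(V) (column sums):
  P(V=0) = 5/32 + 15/32 = 5/8
  P(V=1) = 3/32 + 9/32 = 3/8

U and V are independent iff P(U=i,V=j) = P(U=i)·P(V=j) for every cell.
  P(U=0)·P(V=0) = 1/4 × 5/8 = 5/32 = P(U=0,V=0) ✓
  P(U=0)·P(V=1) = 1/4 × 3/8 = 3/32 = P(U=0,V=1) ✓
  P(U=1)·P(V=0) = 3/4 × 5/8 = 15/32 = P(U=1,V=0) ✓
  P(U=1)·P(V=1) = 3/4 × 3/8 = 9/32 = P(U=1,V=1) ✓

Yes, U and V are independent: every cell factors, so I(U;V) = 0 bits.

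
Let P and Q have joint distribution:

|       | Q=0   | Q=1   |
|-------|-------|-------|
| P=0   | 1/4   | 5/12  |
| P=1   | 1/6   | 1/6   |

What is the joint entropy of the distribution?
H(P,Q) = -Σ P(P,Q) log₂ P(P,Q), summed over the non-zero cells:
H(P,Q) = -[(1/4)·log₂(1/4) + (5/12)·log₂(5/12) + (1/6)·log₂(1/6) + (1/6)·log₂(1/6)]
  = 0.5000 + 0.5263 + 0.4308 + 0.4308
  = 1.8879 bits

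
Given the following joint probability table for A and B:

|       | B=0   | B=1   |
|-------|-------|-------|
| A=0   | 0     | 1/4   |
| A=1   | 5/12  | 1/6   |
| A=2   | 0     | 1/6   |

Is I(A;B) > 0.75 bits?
Marginal P(A) (row sums):
  P(A=0) = 0 + 1/4 = 1/4
  P(A=1) = 5/12 + 1/6 = 7/12
  P(A=2) = 0 + 1/6 = 1/6
Marginal P(B) (column sums):
  P(B=0) = 0 + 5/12 + 0 = 5/12
  P(B=1) = 1/4 + 1/6 + 1/6 = 7/12

H(A) = -[(1/4)·log₂(1/4) + (7/12)·log₂(7/12) + (1/6)·log₂(1/6)]
  = 0.5000 + 0.4536 + 0.4308
  = 1.3844 bits
H(B) = -[(5/12)·log₂(5/12) + (7/12)·log₂(7/12)]
  = 0.5263 + 0.4536
  = 0.9799 bits
H(A,B) = -[(1/4)·log₂(1/4) + (5/12)·log₂(5/12) + (1/6)·log₂(1/6) + (1/6)·log₂(1/6)]
  = 0.5000 + 0.5263 + 0.4308 + 0.4308
  = 1.8879 bits

I(A;B) = H(A) + H(B) - H(A,B)
  = 1.3844 + 0.9799 - 1.8879
  = 0.4764 bits

No. I(A;B) = 0.4764 bits, which is ≤ 0.75 bits.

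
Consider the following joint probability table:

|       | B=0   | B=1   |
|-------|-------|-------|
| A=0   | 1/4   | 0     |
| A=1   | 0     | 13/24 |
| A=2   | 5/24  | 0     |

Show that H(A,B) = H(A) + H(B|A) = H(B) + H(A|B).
Marginal P(A) (row sums):
  P(A=0) = 1/4 + 0 = 1/4
  P(A=1) = 0 + 13/24 = 13/24
  P(A=2) = 5/24 + 0 = 5/24
Marginal P(B) (column sums):
  P(B=0) = 1/4 + 0 + 5/24 = 11/24
  P(B=1) = 0 + 13/24 + 0 = 13/24

Decomposition 1: H(A) + H(B|A)
H(A) = -[(1/4)·log₂(1/4) + (13/24)·log₂(13/24) + (5/24)·log₂(5/24)]
  = 0.5000 + 0.4791 + 0.4715
  = 1.4506 bits
H(B|A) = -Σ P(A,B)·log₂ P(B|A), where P(B|A) = P(A,B) / P(A)
  (cells with P(A,B) = 0 contribute 0)
  (A=0,B=0): P(B|A) = (1/4)/(1/4) = 1;  -(1/4)·log₂(1) = 0.0000
  (A=1,B=1): P(B|A) = (13/24)/(13/24) = 1;  -(13/24)·log₂(1) = 0.0000
  (A=2,B=0): P(B|A) = (5/24)/(5/24) = 1;  -(5/24)·log₂(1) = 0.0000
H(B|A) = 0.0000 + 0.0000 + 0.0000
  = 0.0000 bits
H(A) + H(B|A) = 1.4506 + 0.0000 = 1.4506 bits

Decomposition 2: H(B) + H(A|B)
H(B) = -[(11/24)·log₂(11/24) + (13/24)·log₂(13/24)]
  = 0.5159 + 0.4791
  = 0.9950 bits
H(A|B) = -Σ P(A,B)·log₂ P(A|B), where P(A|B) = P(A,B) / P(B)
  (cells with P(A,B) = 0 contribute 0)
  (A=0,B=0): P(A|B) = (1/4)/(11/24) = 6/11;  -(1/4)·log₂(6/11) = 0.2186
  (A=1,B=1): P(A|B) = (13/24)/(13/24) = 1;  -(13/24)·log₂(1) = 0.0000
  (A=2,B=0): P(A|B) = (5/24)/(11/24) = 5/11;  -(5/24)·log₂(5/11) = 0.2370
H(A|B) = 0.2186 + 0.0000 + 0.2370
  = 0.4556 bits
H(B) + H(A|B) = 0.9950 + 0.4556 = 1.4506 bits

Direct computation of the joint entropy:
H(A,B) = -[(1/4)·log₂(1/4) + (13/24)·log₂(13/24) + (5/24)·log₂(5/24)]
  = 0.5000 + 0.4791 + 0.4715
  = 1.4506 bits

All three agree: H(A,B) = 1.4506 bits ✓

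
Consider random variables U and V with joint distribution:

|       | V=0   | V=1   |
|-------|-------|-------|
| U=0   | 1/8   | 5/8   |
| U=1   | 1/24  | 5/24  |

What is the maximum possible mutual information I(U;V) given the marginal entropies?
The upper bound on mutual information is I(U;V) ≤ min(H(U), H(V)).

Marginal P(U) (row sums):
  P(U=0) = 1/8 + 5/8 = 3/4
  P(U=1) = 1/24 + 5/24 = 1/4
Marginal P(V) (column sums):
  P(V=0) = 1/8 + 1/24 = 1/6
  P(V=1) = 5/8 + 5/24 = 5/6

H(U) = -[(3/4)·log₂(3/4) + (1/4)·log₂(1/4)]
  = 0.3113 + 0.5000
  = 0.8113 bits
H(V) = -[(1/6)·log₂(1/6) + (5/6)·log₂(5/6)]
  = 0.4308 + 0.2192
  = 0.6500 bits

Maximum possible I(U;V) = min(0.8113, 0.6500) = 0.6500 bits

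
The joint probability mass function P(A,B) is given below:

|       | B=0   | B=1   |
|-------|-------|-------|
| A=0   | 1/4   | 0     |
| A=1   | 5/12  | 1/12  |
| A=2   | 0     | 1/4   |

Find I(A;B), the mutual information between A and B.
Marginal P(A) (row sums):
  P(A=0) = 1/4 + 0 = 1/4
  P(A=1) = 5/12 + 1/12 = 1/2
  P(A=2) = 0 + 1/4 = 1/4
Marginal P(B) (column sums):
  P(B=0) = 1/4 + 5/12 + 0 = 2/3
  P(B=1) = 0 + 1/12 + 1/4 = 1/3

H(A) = -[(1/4)·log₂(1/4) + (1/2)·log₂(1/2) + (1/4)·log₂(1/4)]
  = 0.5000 + 0.5000 + 0.5000
  = 1.5000 bits
H(B) = -[(2/3)·log₂(2/3) + (1/3)·log₂(1/3)]
  = 0.3900 + 0.5283
  = 0.9183 bits
H(A,B) = -[(1/4)·log₂(1/4) + (5/12)·log₂(5/12) + (1/12)·log₂(1/12) + (1/4)·log₂(1/4)]
  = 0.5000 + 0.5263 + 0.2987 + 0.5000
  = 1.8250 bits

I(A;B) = H(A) + H(B) - H(A,B)
  = 1.5000 + 0.9183 - 1.8250
  = 0.5933 bits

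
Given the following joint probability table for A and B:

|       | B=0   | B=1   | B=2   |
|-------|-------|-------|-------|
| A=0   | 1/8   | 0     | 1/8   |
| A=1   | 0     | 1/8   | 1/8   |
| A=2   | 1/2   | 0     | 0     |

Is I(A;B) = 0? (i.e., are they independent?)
Marginal P(A) (row sums):
  P(A=0) = 1/8 + 0 + 1/8 = 1/4
  P(A=1) = 0 + 1/8 + 1/8 = 1/4
  P(A=2) = 1/2 + 0 + 0 = 1/2
Marginal P(B) (column sums):
  P(B=0) = 1/8 + 0 + 1/2 = 5/8
  P(B=1) = 0 + 1/8 + 0 = 1/8
  P(B=2) = 1/8 + 1/8 + 0 = 1/4

A and B are independent iff P(A=i,B=j) = P(A=i)·P(B=j) for every cell.
  P(A=0)·P(B=0) = 1/4 × 5/8 = 5/32, but P(A=0,B=0) = 1/8 ✗

No, A and B are not independent. Quantitatively, I(A;B) > 0:

H(A) = -[(1/4)·log₂(1/4) + (1/4)·log₂(1/4) + (1/2)·log₂(1/2)]
  = 0.5000 + 0.5000 + 0.5000
  = 1.5000 bits
H(B) = -[(5/8)·log₂(5/8) + (1/8)·log₂(1/8) + (1/4)·log₂(1/4)]
  = 0.4238 + 0.3750 + 0.5000
  = 1.2988 bits
H(A,B) = -[(1/8)·log₂(1/8) + (1/8)·log₂(1/8) + (1/8)·log₂(1/8) + (1/8)·log₂(1/8) + (1/2)·log₂(1/2)]
  = 0.3750 + 0.3750 + 0.3750 + 0.3750 + 0.5000
  = 2.0000 bits
I(A;B) = H(A) + H(B) - H(A,B) = 1.5000 + 1.2988 - 2.0000 = 0.7988 bits > 0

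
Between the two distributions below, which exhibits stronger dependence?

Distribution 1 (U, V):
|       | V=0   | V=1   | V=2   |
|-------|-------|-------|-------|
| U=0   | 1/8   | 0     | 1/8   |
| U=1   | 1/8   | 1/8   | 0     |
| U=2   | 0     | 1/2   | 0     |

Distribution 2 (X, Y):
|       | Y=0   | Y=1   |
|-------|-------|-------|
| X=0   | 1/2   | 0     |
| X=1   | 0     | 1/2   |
Distribution 1 (U, V):
Marginal P(U) (row sums):
  P(U=0) = 1/8 + 0 + 1/8 = 1/4
  P(U=1) = 1/8 + 1/8 + 0 = 1/4
  P(U=2) = 0 + 1/2 + 0 = 1/2
Marginal P(V) (column sums):
  P(V=0) = 1/8 + 1/8 + 0 = 1/4
  P(V=1) = 0 + 1/8 + 1/2 = 5/8
  P(V=2) = 1/8 + 0 + 0 = 1/8

H(U) = -[(1/4)·log₂(1/4) + (1/4)·log₂(1/4) + (1/2)·log₂(1/2)]
  = 0.5000 + 0.5000 + 0.5000
  = 1.5000 bits
H(V) = -[(1/4)·log₂(1/4) + (5/8)·log₂(5/8) + (1/8)·log₂(1/8)]
  = 0.5000 + 0.4238 + 0.3750
  = 1.2988 bits
H(U,V) = -[(1/8)·log₂(1/8) + (1/8)·log₂(1/8) + (1/8)·log₂(1/8) + (1/8)·log₂(1/8) + (1/2)·log₂(1/2)]
  = 0.3750 + 0.3750 + 0.3750 + 0.3750 + 0.5000
  = 2.0000 bits

I(U;V) = H(U) + H(V) - H(U,V)
  = 1.5000 + 1.2988 - 2.0000
  = 0.7988 bits

Distribution 2 (X, Y):
Marginal P(X) (row sums):
  P(X=0) = 1/2 + 0 = 1/2
  P(X=1) = 0 + 1/2 = 1/2
Marginal P(Y) (column sums):
  P(Y=0) = 1/2 + 0 = 1/2
  P(Y=1) = 0 + 1/2 = 1/2

H(X) = -[(1/2)·log₂(1/2) + (1/2)·log₂(1/2)]
  = 0.5000 + 0.5000
  = 1.0000 bits
H(Y) = -[(1/2)·log₂(1/2) + (1/2)·log₂(1/2)]
  = 0.5000 + 0.5000
  = 1.0000 bits
H(X,Y) = -[(1/2)·log₂(1/2) + (1/2)·log₂(1/2)]
  = 0.5000 + 0.5000
  = 1.0000 bits

I(X;Y) = H(X) + H(Y) - H(X,Y)
  = 1.0000 + 1.0000 - 1.0000
  = 1.0000 bits

I(X;Y) = 1.0000 bits > I(U;V) = 0.7988 bits, so (X, Y) has the higher mutual information (stronger dependence).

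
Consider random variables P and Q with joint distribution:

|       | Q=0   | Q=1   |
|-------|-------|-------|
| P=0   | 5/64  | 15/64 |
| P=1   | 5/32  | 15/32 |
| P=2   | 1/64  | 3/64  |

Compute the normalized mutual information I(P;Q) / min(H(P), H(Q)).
Marginal P(P) (row sums):
  P(P=0) = 5/64 + 15/64 = 5/16
  P(P=1) = 5/32 + 15/32 = 5/8
  P(P=2) = 1/64 + 3/64 = 1/16
Marginal P(Q) (column sums):
  P(Q=0) = 5/64 + 5/32 + 1/64 = 1/4
  P(Q=1) = 15/64 + 15/32 + 3/64 = 3/4

H(P) = -[(5/16)·log₂(5/16) + (5/8)·log₂(5/8) + (1/16)·log₂(1/16)]
  = 0.5244 + 0.4238 + 0.2500
  = 1.1982 bits
H(Q) = -[(1/4)·log₂(1/4) + (3/4)·log₂(3/4)]
  = 0.5000 + 0.3113
  = 0.8113 bits
H(P,Q) = -[(5/64)·log₂(5/64) + (15/64)·log₂(15/64) + (5/32)·log₂(5/32) + (15/32)·log₂(15/32) + (1/64)·log₂(1/64) + (3/64)·log₂(3/64)]
  = 0.2873 + 0.4906 + 0.4184 + 0.5124 + 0.0938 + 0.2070
  = 2.0095 bits

I(P;Q) = H(P) + H(Q) - H(P,Q)
  = 1.1982 + 0.8113 - 2.0095
  = 0.0000 bits

min(H(P), H(Q)) = min(1.1982, 0.8113) = 0.8113 bits
Normalized MI = 0.0000 / 0.8113 = 0.0000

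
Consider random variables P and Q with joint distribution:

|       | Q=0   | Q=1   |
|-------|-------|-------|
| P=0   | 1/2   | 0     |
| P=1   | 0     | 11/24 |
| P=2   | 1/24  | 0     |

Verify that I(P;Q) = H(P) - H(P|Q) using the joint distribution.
Left side, from I(P;Q) = H(P) + H(Q) - H(P,Q):
Marginal P(P) (row sums):
  P(P=0) = 1/2 + 0 = 1/2
  P(P=1) = 0 + 11/24 = 11/24
  P(P=2) = 1/24 + 0 = 1/24
Marginal P(Q) (column sums):
  P(Q=0) = 1/2 + 0 + 1/24 = 13/24
  P(Q=1) = 0 + 11/24 + 0 = 11/24

H(P) = -[(1/2)·log₂(1/2) + (11/24)·log₂(11/24) + (1/24)·log₂(1/24)]
  = 0.5000 + 0.5159 + 0.1910
  = 1.2069 bits
H(Q) = -[(13/24)·log₂(13/24) + (11/24)·log₂(11/24)]
  = 0.4791 + 0.5159
  = 0.9950 bits
H(P,Q) = -[(1/2)·log₂(1/2) + (11/24)·log₂(11/24) + (1/24)·log₂(1/24)]
  = 0.5000 + 0.5159 + 0.1910
  = 1.2069 bits

I(P;Q) = H(P) + H(Q) - H(P,Q)
  = 1.2069 + 0.9950 - 1.2069
  = 0.9950 bits

Right side, with H(P|Q) computed directly from the conditional probabilities:
H(P|Q) = -Σ P(P,Q)·log₂ P(P|Q), where P(P|Q) = P(P,Q) / P(Q)
  (cells with P(P,Q) = 0 contribute 0)
  (P=0,Q=0): P(P|Q) = (1/2)/(13/24) = 12/13;  -(1/2)·log₂(12/13) = 0.0577
  (P=1,Q=1): P(P|Q) = (11/24)/(11/24) = 1;  -(11/24)·log₂(1) = 0.0000
  (P=2,Q=0): P(P|Q) = (1/24)/(13/24) = 1/13;  -(1/24)·log₂(1/13) = 0.1542
H(P|Q) = 0.0577 + 0.0000 + 0.1542
  = 0.2119 bits
H(P) - H(P|Q) = 1.2069 - 0.2119 = 0.9950 bits

Both sides equal 0.9950 bits, so I(P;Q) = H(P) - H(P|Q) ✓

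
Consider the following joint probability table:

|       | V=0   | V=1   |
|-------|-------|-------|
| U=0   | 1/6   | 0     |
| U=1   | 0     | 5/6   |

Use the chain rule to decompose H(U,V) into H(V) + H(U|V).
By the chain rule: H(U,V) = H(V) + H(U|V)

Marginal P(V) (column sums):
  P(V=0) = 1/6 + 0 = 1/6
  P(V=1) = 0 + 5/6 = 5/6
H(V) = -[(1/6)·log₂(1/6) + (5/6)·log₂(5/6)]
  = 0.4308 + 0.2192
  = 0.6500 bits
H(U|V) = -Σ P(U,V)·log₂ P(U|V), where P(U|V) = P(U,V) / P(V)
  (cells with P(U,V) = 0 contribute 0)
  (U=0,V=0): P(U|V) = (1/6)/(1/6) = 1;  -(1/6)·log₂(1) = 0.0000
  (U=1,V=1): P(U|V) = (5/6)/(5/6) = 1;  -(5/6)·log₂(1) = 0.0000
H(U|V) = 0.0000 + 0.0000
  = 0.0000 bits

H(U,V) = H(V) + H(U|V) = 0.6500 + 0.0000 = 0.6500 bits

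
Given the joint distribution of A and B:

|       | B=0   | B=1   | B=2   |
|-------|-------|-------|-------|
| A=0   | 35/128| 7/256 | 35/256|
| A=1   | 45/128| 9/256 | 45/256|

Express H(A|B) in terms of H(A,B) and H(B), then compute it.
H(A|B) = H(A,B) - H(B)

Marginal P(B) (column sums):
  P(B=0) = 35/128 + 45/128 = 5/8
  P(B=1) = 7/256 + 9/256 = 1/16
  P(B=2) = 35/256 + 45/256 = 5/16

H(A,B) = -[(35/128)·log₂(35/128) + (7/256)·log₂(7/256) + (35/256)·log₂(35/256) + (45/128)·log₂(45/128) + (9/256)·log₂(9/256) + (45/256)·log₂(45/256)]
  = 0.5115 + 0.1420 + 0.3925 + 0.5302 + 0.1698 + 0.4409
  = 2.1869 bits
H(B) = -[(5/8)·log₂(5/8) + (1/16)·log₂(1/16) + (5/16)·log₂(5/16)]
  = 0.4238 + 0.2500 + 0.5244
  = 1.1982 bits

H(A|B) = 2.1869 - 1.1982 = 0.9887 bits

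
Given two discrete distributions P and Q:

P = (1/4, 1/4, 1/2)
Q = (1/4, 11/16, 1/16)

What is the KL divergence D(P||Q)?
D(P||Q) = Σ P(i) log₂(P(i)/Q(i))
  i=0: (1/4) × log₂((1/4)/(1/4)) = (1/4) × log₂(1) = 0.0000
  i=1: (1/4) × log₂((1/4)/(11/16)) = (1/4) × log₂(4/11) = -0.3649
  i=2: (1/2) × log₂((1/2)/(1/16)) = (1/2) × log₂(8) = 1.5000
D(P||Q) = 0.0000 - 0.3649 + 1.5000
  = 1.1351 bits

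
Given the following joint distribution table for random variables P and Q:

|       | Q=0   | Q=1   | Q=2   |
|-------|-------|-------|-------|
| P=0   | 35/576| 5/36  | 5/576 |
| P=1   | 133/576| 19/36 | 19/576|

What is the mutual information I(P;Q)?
Marginal P(P) (row sums):
  P(P=0) = 35/576 + 5/36 + 5/576 = 5/24
  P(P=1) = 133/576 + 19/36 + 19/576 = 19/24
Marginal P(Q) (column sums):
  P(Q=0) = 35/576 + 133/576 = 7/24
  P(Q=1) = 5/36 + 19/36 = 2/3
  P(Q=2) = 5/576 + 19/576 = 1/24

H(P) = -[(5/24)·log₂(5/24) + (19/24)·log₂(19/24)]
  = 0.4715 + 0.2668
  = 0.7383 bits
H(Q) = -[(7/24)·log₂(7/24) + (2/3)·log₂(2/3) + (1/24)·log₂(1/24)]
  = 0.5185 + 0.3900 + 0.1910
  = 1.0995 bits
H(P,Q) = -[(35/576)·log₂(35/576) + (5/36)·log₂(5/36) + (5/576)·log₂(5/576) + (133/576)·log₂(133/576) + (19/36)·log₂(19/36) + (19/576)·log₂(19/576)]
  = 0.2455 + 0.3956 + 0.0594 + 0.4883 + 0.4866 + 0.1624
  = 1.8378 bits

I(P;Q) = H(P) + H(Q) - H(P,Q)
  = 0.7383 + 1.0995 - 1.8378
  = 0.0000 bits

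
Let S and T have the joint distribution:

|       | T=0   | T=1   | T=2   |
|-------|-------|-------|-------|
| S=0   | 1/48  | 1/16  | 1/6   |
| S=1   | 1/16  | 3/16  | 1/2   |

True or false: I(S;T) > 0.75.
Marginal P(S) (row sums):
  P(S=0) = 1/48 + 1/16 + 1/6 = 1/4
  P(S=1) = 1/16 + 3/16 + 1/2 = 3/4
Marginal P(T) (column sums):
  P(T=0) = 1/48 + 1/16 = 1/12
  P(T=1) = 1/16 + 3/16 = 1/4
  P(T=2) = 1/6 + 1/2 = 2/3

H(S) = -[(1/4)·log₂(1/4) + (3/4)·log₂(3/4)]
  = 0.5000 + 0.3113
  = 0.8113 bits
H(T) = -[(1/12)·log₂(1/12) + (1/4)·log₂(1/4) + (2/3)·log₂(2/3)]
  = 0.2987 + 0.5000 + 0.3900
  = 1.1887 bits
H(S,T) = -[(1/48)·log₂(1/48) + (1/16)·log₂(1/16) + (1/6)·log₂(1/6) + (1/16)·log₂(1/16) + (3/16)·log₂(3/16) + (1/2)·log₂(1/2)]
  = 0.1164 + 0.2500 + 0.4308 + 0.2500 + 0.4528 + 0.5000
  = 2.0000 bits

I(S;T) = H(S) + H(T) - H(S,T)
  = 0.8113 + 1.1887 - 2.0000
  = 0.0000 bits

False. I(S;T) = 0.0000 bits, which is ≤ 0.75 bits.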